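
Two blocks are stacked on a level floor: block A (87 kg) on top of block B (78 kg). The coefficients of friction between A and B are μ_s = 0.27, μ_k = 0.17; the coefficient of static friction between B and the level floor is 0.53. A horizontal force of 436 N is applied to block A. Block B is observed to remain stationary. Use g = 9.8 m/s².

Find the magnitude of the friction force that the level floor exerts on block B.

f ≈ 145 N

Between the blocks, N₁ = m_A g = 852.6 N.
Maximum static friction on A from B: μ_s N₁ = 0.27×852.6 = 230.2 N.
Since P = 436 N > 230.2 N, A slides on B; the A–B friction is kinetic: f₁ = μ_k N₁ = 0.17×852.6 = 145 N.
By Newton's third law B feels 145 N forward from A. With B stationary, the floor's static friction on B balances it: f₂ = 145 N (well within μ_s(m_A+m_B)g = 857 N).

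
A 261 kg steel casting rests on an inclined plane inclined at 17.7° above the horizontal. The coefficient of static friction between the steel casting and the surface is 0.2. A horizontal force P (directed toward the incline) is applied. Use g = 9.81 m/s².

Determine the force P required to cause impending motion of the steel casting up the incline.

At impending motion up the slope, friction acts down-slope at its limit: f = μ_s N.
Perpendicular to the incline: N = m g cos θ + P sin θ.
Along the incline: P cos θ = m g sin θ + μ_s N = m g sin θ + μ_s (m g cos θ + P sin θ).
Solving, P (cos θ − μ_s sin θ) = m g (sin θ + μ_s cos θ), so P = 261×9.81×(sin 17.7° + 0.2 cos 17.7°)/(cos 17.7° − 0.2 sin 17.7°) = 2560×0.4946/0.8919 = 1420 N.

P ≈ 1420 N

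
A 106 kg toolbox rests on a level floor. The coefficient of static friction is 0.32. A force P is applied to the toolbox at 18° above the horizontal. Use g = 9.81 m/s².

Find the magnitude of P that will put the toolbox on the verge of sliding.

P ≈ 317 N

N = m g − P sin α (the pull lifts the toolbox).
At impending slip, P cos α = μ_s N = μ_s (m g − P sin α).
Solving: P (cos α + μ_s sin α) = μ_s m g → P = 0.32×1040/(cos 18° + 0.32 sin 18°) = 333/1.05 = 317 N.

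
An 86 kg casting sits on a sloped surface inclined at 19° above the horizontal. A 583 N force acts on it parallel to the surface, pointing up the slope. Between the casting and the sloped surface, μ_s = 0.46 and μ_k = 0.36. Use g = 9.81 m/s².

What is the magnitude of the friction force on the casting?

f ≈ 308 N (down the incline)

The normal reaction is N = m g cos θ = 797.7 N.
The friction needed for equilibrium is m g sin θ − P = 274.7 − 583 = -308.3 N, measured positive up-slope.
The static-friction ceiling is μ_s N = 0.46 × 797.7 = 366.9 N.
Since |-308.3| ≤ 366.9 N, the casting remains in static equilibrium and friction takes exactly the required value.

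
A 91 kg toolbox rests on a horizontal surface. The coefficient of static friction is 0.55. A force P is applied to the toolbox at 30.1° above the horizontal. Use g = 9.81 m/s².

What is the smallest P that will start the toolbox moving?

N = m g − P sin α (the pull lifts the toolbox).
At impending slip, P cos α = μ_s N = μ_s (m g − P sin α).
Solving: P (cos α + μ_s sin α) = μ_s m g → P = 0.55×893/(cos 30.1° + 0.55 sin 30.1°) = 491/1.141 = 430 N.

P ≈ 430 N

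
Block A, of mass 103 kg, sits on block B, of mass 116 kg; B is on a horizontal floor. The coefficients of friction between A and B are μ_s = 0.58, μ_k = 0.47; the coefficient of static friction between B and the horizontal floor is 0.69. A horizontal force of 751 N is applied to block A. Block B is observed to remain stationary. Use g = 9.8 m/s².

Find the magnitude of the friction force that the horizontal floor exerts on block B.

f ≈ 474 N

Between the blocks, N₁ = m_A g = 1009 N.
So the A–B interface can sustain at most μ_s N₁ = 585.5 N of static friction.
Since P = 751 N > 585.5 N, A slides on B; the A–B friction is kinetic: f₁ = μ_k N₁ = 0.47×1009 = 474 N.
B experiences an equal 474 N forward from A (third law). B is in equilibrium, so the floor supplies f₂ = 474 N of static friction (limit μ_s(m_A+m_B)g = 1481 N, not exceeded).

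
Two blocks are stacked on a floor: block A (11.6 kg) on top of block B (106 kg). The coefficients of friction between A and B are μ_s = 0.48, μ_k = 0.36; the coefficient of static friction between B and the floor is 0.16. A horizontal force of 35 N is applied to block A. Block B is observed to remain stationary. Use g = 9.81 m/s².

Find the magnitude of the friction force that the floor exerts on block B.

f ≈ 35 N

Normal force at the A–B interface: N₁ = m_A g = 113.8 N.
Maximum static friction on A from B: μ_s N₁ = 0.48×113.8 = 54.62 N.
P = 35 N is within that limit, so A and B move together (both at rest); the A–B friction is simply f₁ = P = 35 N.
B experiences an equal 35 N forward from A (third law). B is in equilibrium, so the floor supplies f₂ = 35 N of static friction (limit μ_s(m_A+m_B)g = 184.6 N, not exceeded).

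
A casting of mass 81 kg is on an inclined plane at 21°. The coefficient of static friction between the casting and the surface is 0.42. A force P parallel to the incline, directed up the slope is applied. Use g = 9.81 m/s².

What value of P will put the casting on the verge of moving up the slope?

P ≈ 596 N

At impending motion up the slope, friction acts down-slope at its limit: f = μ_s N.
P is parallel to the surface, so N = m g cos θ = 742 N.
Along the incline: P = m g sin θ + μ_s N = 285 + 0.42×742 = 596 N.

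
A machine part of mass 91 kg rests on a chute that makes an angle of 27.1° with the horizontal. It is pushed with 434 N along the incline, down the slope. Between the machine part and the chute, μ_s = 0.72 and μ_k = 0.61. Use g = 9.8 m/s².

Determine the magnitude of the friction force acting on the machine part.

The normal reaction is N = m g cos θ = 793.9 N.
Parallel to the incline, ΣF = 0 gives f = m g sin θ + P = 406.3 + 434 = 840.3 N (up-slope positive).
Static friction can supply at most μ_s N = 571.6 N.
|840.3| exceeds 571.6 N, so the machine part slips down-slope; friction is kinetic, f = μ_k N = 0.61×793.9 = 484 N.

f ≈ 484 N (up the incline)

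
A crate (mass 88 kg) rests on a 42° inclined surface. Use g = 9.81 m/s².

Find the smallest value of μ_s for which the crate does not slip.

At the slip threshold m g sin θ = μ_s m g cos θ, so μ_s,min = tan θ.
μ_s,min = tan 42° = 0.9.

μ_s,min ≈ 0.9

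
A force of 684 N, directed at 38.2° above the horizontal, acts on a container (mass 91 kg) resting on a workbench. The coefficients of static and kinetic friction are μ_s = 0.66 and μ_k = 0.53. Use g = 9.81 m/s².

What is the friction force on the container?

The vertical component of P reduces the normal force: N = m g − P sin α = 892.7 − 423 = 469.7 N.
For equilibrium, f = P cos α = 684×cos 38.2° = 537.5 N.
The static-friction limit is μ_s N = 310 N.
537.5 > 310 N → the container slides; f = μ_k N = 0.53×469.7 = 249 N.

f ≈ 249 N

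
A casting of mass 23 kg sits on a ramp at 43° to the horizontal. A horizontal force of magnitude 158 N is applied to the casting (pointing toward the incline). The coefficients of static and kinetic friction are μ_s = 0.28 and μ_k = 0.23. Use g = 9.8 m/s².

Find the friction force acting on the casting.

f ≈ 38.2 N (up the incline)

Resolve perpendicular to the incline: N = m g cos θ + P sin θ = 23×9.8×cos 43° + 158×sin 43° = 272.6 N.
Parallel to the incline: P cos θ − m g sin θ = 115.6 − 153.7 = -38.17 N; the friction needed to balance this is 38.17 N acting up the slope.
The limit of static friction is μ_s N = 76.33 N.
|f_req| = 38.17 ≤ 76.33 N → the casting is in equilibrium; friction equals the required value.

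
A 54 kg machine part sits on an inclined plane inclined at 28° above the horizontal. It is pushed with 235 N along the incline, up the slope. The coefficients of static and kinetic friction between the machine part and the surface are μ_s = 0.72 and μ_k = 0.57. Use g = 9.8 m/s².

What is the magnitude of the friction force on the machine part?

f ≈ 13.4 N (up the incline)

The normal reaction is N = m g cos θ = 467.3 N.
Parallel to the incline, ΣF = 0 gives f = m g sin θ − P = 248.4 − 235 = 13.44 N (up-slope positive).
Static friction can supply at most μ_s N = 336.4 N.
Since |13.44| ≤ 336.4 N, the machine part remains in static equilibrium and friction takes exactly the required value.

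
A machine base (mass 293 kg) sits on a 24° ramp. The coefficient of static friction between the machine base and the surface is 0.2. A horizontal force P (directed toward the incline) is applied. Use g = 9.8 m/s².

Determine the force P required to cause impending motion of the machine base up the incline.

At impending motion up the slope, friction acts down-slope at its limit: f = μ_s N.
Perpendicular to the incline: N = m g cos θ + P sin θ.
Along the incline: P cos θ = m g sin θ + μ_s N = m g sin θ + μ_s (m g cos θ + P sin θ).
Solving, P (cos θ − μ_s sin θ) = m g (sin θ + μ_s cos θ), so P = 293×9.8×(sin 24° + 0.2 cos 24°)/(cos 24° − 0.2 sin 24°) = 2870×0.5894/0.8322 = 2030 N.

P ≈ 2030 N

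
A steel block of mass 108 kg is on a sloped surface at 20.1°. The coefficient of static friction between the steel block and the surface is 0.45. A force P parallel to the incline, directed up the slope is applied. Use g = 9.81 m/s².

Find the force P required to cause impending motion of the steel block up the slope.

P ≈ 812 N

At impending motion up the slope, friction acts down-slope at its limit: f = μ_s N.
P is parallel to the surface, so N = m g cos θ = 995 N.
Along the incline: P = m g sin θ + μ_s N = 364 + 0.45×995 = 812 N.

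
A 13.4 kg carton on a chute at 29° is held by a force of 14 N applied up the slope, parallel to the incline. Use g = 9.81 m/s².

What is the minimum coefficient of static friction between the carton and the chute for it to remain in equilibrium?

N = m g cos θ = 115 N.
Friction must make up the shortfall along the incline: f = m g sin θ − P = 63.73 − 14 = 49.73 N.
At the threshold f = μ_s N, so μ_s,min = 49.73/115 = 0.433.

μ_s,min ≈ 0.433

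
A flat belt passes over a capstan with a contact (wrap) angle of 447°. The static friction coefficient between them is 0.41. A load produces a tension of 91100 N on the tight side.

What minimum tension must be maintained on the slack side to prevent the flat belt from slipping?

T_min ≈ 3720 N

Capstan equation at impending slip: T_tight/T_slack = e^{μβ}.
β = 447° = 7.802 rad; e^{μβ} = e^{0.41×7.802} = 24.5.
T_slack = T_tight / e^{μβ} = 91100 / 24.5 = 3720 N.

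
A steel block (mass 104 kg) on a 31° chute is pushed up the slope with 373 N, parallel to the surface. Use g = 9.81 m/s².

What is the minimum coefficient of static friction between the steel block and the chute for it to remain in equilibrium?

μ_s,min ≈ 0.174

N = m g cos θ = 874.5 N.
Friction must make up the shortfall along the incline: f = m g sin θ − P = 525.5 − 373 = 152.5 N.
At the threshold f = μ_s N, so μ_s,min = 152.5/874.5 = 0.174.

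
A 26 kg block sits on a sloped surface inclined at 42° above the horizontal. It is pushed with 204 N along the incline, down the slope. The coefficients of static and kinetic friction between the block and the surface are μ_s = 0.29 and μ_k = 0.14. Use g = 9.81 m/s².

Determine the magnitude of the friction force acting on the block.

f ≈ 26.5 N (up the incline)

The normal reaction is N = m g cos θ = 189.5 N.
Parallel to the incline, ΣF = 0 gives f = m g sin θ + P = 170.7 + 204 = 374.7 N (up-slope positive).
Static friction can supply at most μ_s N = 54.97 N.
|374.7| exceeds 54.97 N, so the block slips down-slope; friction is kinetic, f = μ_k N = 0.14×189.5 = 26.5 N.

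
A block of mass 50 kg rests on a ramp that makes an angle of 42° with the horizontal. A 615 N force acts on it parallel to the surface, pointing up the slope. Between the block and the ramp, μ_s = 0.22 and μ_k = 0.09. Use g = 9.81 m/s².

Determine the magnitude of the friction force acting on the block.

The normal reaction is N = m g cos θ = 364.5 N.
For equilibrium along the incline the friction force must supply f = m g sin θ − P = 328.2 − 615 = -286.8 N (positive meaning up-slope).
Static friction can supply at most μ_s N = 80.19 N.
|-286.8| exceeds 80.19 N, so the block slips up-slope; friction is kinetic, f = μ_k N = 0.09×364.5 = 32.8 N.

f ≈ 32.8 N (down the incline)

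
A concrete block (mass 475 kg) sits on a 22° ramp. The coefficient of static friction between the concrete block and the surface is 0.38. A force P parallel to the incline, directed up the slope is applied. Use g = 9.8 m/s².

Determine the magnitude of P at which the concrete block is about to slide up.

P ≈ 3380 N

At impending motion up the slope, friction acts down-slope at its limit: f = μ_s N.
P is parallel to the surface, so N = m g cos θ = 4320 N.
Along the incline: P = m g sin θ + μ_s N = 1740 + 0.38×4320 = 3380 N.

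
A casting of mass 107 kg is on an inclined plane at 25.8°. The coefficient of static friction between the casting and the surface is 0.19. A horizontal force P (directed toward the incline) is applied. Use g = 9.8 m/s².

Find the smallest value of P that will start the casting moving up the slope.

At impending motion up the slope, friction acts down-slope at its limit: f = μ_s N.
Perpendicular to the incline: N = m g cos θ + P sin θ.
Along the incline: P cos θ = m g sin θ + μ_s N = m g sin θ + μ_s (m g cos θ + P sin θ).
Solving, P (cos θ − μ_s sin θ) = m g (sin θ + μ_s cos θ), so P = 107×9.8×(sin 25.8° + 0.19 cos 25.8°)/(cos 25.8° − 0.19 sin 25.8°) = 1050×0.6063/0.8176 = 778 N.

P ≈ 778 N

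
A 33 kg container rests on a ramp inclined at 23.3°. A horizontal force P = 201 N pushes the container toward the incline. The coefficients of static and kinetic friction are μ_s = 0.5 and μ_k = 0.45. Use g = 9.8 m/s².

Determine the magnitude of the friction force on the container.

Normal direction: N = m g cos θ + P sin θ = 376.5 N.
Along the incline, the net driving force (taking up-slope positive) is P cos θ − m g sin θ = 184.6 − 127.9 = 56.69 N, so equilibrium requires friction f = -56.69 N (down-slope).
Maximum static friction: μ_s N = 0.5 × 376.5 = 188.3 N.
|f_req| = 56.69 ≤ 188.3 N → the container is in equilibrium; friction equals the required value.

f ≈ 56.7 N (down the incline)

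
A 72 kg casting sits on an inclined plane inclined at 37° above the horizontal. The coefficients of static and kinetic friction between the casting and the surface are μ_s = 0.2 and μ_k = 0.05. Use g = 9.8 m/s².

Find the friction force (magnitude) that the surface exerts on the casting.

f ≈ 28.2 N (up the incline)

The normal reaction is N = m g cos θ = 563.5 N.
Along the slope the weight component is m g sin θ = 424.6 N; friction must supply exactly this, acting up-slope.
Maximum static friction available: μ_s N = 0.2 × 563.5 = 112.7 N.
|424.6| exceeds 112.7 N, so the casting slips down-slope; friction is kinetic, f = μ_k N = 0.05×563.5 = 28.2 N.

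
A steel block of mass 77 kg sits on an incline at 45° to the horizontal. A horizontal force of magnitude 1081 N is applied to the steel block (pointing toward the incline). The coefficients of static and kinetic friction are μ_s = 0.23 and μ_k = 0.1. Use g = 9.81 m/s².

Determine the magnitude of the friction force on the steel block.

Normal direction: N = m g cos θ + P sin θ = 1299 N.
Along the incline, the net driving force (taking up-slope positive) is P cos θ − m g sin θ = 764.4 − 534.1 = 230.3 N, so equilibrium requires friction f = -230.3 N (down-slope).
Maximum static friction: μ_s N = 0.23 × 1299 = 298.7 N.
|f_req| = 230.3 ≤ 298.7 N → the steel block is in equilibrium; friction equals the required value.

f ≈ 230 N (down the incline)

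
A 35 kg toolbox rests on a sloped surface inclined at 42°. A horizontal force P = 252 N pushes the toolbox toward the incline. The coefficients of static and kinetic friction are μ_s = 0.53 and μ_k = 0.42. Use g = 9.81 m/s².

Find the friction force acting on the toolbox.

f ≈ 42.5 N (up the incline)

The horizontal push has a component P sin θ into the surface, so N = m g cos θ + P sin θ = 255.2 + 168.6 = 423.8 N.
Along the incline, the net driving force (taking up-slope positive) is P cos θ − m g sin θ = 187.3 − 229.7 = -42.47 N, so equilibrium requires friction f = 42.47 N (up-slope).
The limit of static friction is μ_s N = 224.6 N.
|f_req| = 42.47 ≤ 224.6 N → the toolbox is in equilibrium; friction equals the required value.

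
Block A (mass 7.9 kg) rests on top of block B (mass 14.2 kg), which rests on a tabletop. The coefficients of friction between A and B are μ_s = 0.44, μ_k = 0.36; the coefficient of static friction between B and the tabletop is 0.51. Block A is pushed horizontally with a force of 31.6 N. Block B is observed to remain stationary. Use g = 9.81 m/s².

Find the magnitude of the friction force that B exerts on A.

Between the blocks, N₁ = m_A g = 77.5 N.
Maximum static friction on A from B: μ_s N₁ = 0.44×77.5 = 34.1 N.
Since P = 31.6 N ≤ 34.1 N, A does not slip on B; friction on A equals P = 31.6 N.
By Newton's third law B feels 31.6 N forward from A. With B stationary, the floor's static friction on B balances it: f₂ = 31.6 N (well within μ_s(m_A+m_B)g = 110.6 N).

f ≈ 31.6 N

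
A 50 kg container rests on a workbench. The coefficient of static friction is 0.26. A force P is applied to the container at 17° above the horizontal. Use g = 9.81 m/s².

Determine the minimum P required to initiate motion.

N = m g − P sin α (the pull lifts the container).
At impending slip, P cos α = μ_s N = μ_s (m g − P sin α).
Solving: P (cos α + μ_s sin α) = μ_s m g → P = 0.26×490/(cos 17° + 0.26 sin 17°) = 128/1.032 = 124 N.

P ≈ 124 N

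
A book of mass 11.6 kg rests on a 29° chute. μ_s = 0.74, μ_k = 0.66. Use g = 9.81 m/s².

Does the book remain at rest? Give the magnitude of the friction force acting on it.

N = m g cos θ = 99.5 N.
Down-slope weight component: m g sin θ = 55.2 N.
μ_s N = 73.7 N.
55.2 ≤ 73.7 N, so it stays put; friction = 55.2 N.

f ≈ 55.2 N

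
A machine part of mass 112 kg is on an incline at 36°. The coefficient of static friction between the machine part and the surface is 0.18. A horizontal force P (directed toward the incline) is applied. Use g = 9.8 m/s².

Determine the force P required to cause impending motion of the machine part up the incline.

At impending motion up the slope, friction acts down-slope at its limit: f = μ_s N.
Perpendicular to the incline: N = m g cos θ + P sin θ.
Along the incline: P cos θ = m g sin θ + μ_s N = m g sin θ + μ_s (m g cos θ + P sin θ).
Solving, P (cos θ − μ_s sin θ) = m g (sin θ + μ_s cos θ), so P = 112×9.8×(sin 36° + 0.18 cos 36°)/(cos 36° − 0.18 sin 36°) = 1100×0.7334/0.7032 = 1140 N.

P ≈ 1140 N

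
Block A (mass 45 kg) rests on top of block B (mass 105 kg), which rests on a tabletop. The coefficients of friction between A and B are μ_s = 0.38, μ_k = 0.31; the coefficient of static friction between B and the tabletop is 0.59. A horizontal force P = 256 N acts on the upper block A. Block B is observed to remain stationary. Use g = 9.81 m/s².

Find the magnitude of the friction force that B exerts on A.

Normal force at the A–B interface: N₁ = m_A g = 441.5 N.
Maximum static friction on A from B: μ_s N₁ = 0.38×441.5 = 167.8 N.
P = 256 N exceeds that limit, so A slips over B and the interface friction becomes kinetic: f₁ = μ_k N₁ = 0.31×441.5 = 137 N.
B experiences an equal 137 N forward from A (third law). B is in equilibrium, so the floor supplies f₂ = 137 N of static friction (limit μ_s(m_A+m_B)g = 868.2 N, not exceeded).

f ≈ 137 N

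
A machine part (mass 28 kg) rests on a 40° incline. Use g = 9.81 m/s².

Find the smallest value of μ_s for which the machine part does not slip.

μ_s,min ≈ 0.839

At the slip threshold m g sin θ = μ_s m g cos θ, so μ_s,min = tan θ.
μ_s,min = tan 40° = 0.839.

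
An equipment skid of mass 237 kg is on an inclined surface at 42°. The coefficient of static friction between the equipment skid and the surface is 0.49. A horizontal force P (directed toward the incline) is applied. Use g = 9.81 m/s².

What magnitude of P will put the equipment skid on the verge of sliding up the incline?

At impending motion up the slope, friction acts down-slope at its limit: f = μ_s N.
Perpendicular to the incline: N = m g cos θ + P sin θ.
Along the incline: P cos θ = m g sin θ + μ_s N = m g sin θ + μ_s (m g cos θ + P sin θ).
Solving, P (cos θ − μ_s sin θ) = m g (sin θ + μ_s cos θ), so P = 237×9.81×(sin 42° + 0.49 cos 42°)/(cos 42° − 0.49 sin 42°) = 2320×1.033/0.4153 = 5780 N.

P ≈ 5780 N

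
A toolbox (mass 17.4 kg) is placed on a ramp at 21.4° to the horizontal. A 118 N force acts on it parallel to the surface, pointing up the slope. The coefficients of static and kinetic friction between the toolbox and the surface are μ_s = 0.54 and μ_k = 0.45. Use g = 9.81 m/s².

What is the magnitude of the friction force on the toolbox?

The normal reaction is N = m g cos θ = 158.9 N.
The friction needed for equilibrium is m g sin θ − P = 62.28 − 118 = -55.72 N, measured positive up-slope.
Static friction can supply at most μ_s N = 85.82 N.
Since |-55.72| ≤ 85.82 N, no slip — friction simply equals what equilibrium demands.

f ≈ 55.7 N (down the incline)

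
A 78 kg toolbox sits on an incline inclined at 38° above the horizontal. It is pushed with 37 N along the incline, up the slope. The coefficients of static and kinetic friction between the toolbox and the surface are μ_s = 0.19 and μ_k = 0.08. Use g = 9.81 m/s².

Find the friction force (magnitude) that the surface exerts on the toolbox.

Normal force: N = m g cos θ = 78 × 9.81 × cos 38° = 603 N.
The friction needed for equilibrium is m g sin θ − P = 471.1 − 37 = 434.1 N, measured positive up-slope.
Maximum static friction available: μ_s N = 0.19 × 603 = 114.6 N.
|434.1| exceeds 114.6 N, so the toolbox slips down-slope; friction is kinetic, f = μ_k N = 0.08×603 = 48.2 N.

f ≈ 48.2 N (up the incline)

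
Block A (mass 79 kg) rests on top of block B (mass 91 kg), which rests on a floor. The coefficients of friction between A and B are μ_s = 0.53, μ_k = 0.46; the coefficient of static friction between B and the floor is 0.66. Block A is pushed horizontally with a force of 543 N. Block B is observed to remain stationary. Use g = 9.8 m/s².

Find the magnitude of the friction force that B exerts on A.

Normal force at the A–B interface: N₁ = m_A g = 774.2 N.
So the A–B interface can sustain at most μ_s N₁ = 410.3 N of static friction.
P = 543 N exceeds that limit, so A slips over B and the interface friction becomes kinetic: f₁ = μ_k N₁ = 0.46×774.2 = 356 N.
B experiences an equal 356 N forward from A (third law). B is in equilibrium, so the floor supplies f₂ = 356 N of static friction (limit μ_s(m_A+m_B)g = 1100 N, not exceeded).

f ≈ 356 N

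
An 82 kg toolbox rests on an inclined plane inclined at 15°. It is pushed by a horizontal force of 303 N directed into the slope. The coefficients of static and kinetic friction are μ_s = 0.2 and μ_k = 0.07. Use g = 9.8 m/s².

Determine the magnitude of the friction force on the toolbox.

f ≈ 84.7 N (down the incline)

Normal direction: N = m g cos θ + P sin θ = 854.6 N.
Parallel to the incline: P cos θ − m g sin θ = 292.7 − 208 = 84.69 N; the friction needed to balance this is 84.69 N acting down the slope.
The limit of static friction is μ_s N = 170.9 N.
Since 84.69 N is within the 170.9 N limit, the toolbox stays put and friction is exactly 84.7 N.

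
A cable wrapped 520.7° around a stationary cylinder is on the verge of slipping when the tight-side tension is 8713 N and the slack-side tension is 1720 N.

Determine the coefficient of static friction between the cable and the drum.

T₂/T₁ = e^{μβ} → μ = ln(T₂/T₁)/β.
β = 520.7° = 9.088 rad.
μ = ln(8713/1720)/9.088 = ln(5.066)/9.088 = 0.179.

μ ≈ 0.179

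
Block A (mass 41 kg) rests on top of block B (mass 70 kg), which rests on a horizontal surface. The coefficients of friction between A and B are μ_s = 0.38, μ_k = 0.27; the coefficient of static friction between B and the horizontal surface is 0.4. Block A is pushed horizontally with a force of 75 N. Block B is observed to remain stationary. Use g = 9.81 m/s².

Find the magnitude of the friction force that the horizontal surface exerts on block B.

f ≈ 75 N

Normal force at the A–B interface: N₁ = m_A g = 402.2 N.
So the A–B interface can sustain at most μ_s N₁ = 152.8 N of static friction.
P = 75 N is within that limit, so A and B move together (both at rest); the A–B friction is simply f₁ = P = 75 N.
By Newton's third law B feels 75 N forward from A. With B stationary, the floor's static friction on B balances it: f₂ = 75 N (well within μ_s(m_A+m_B)g = 435.6 N).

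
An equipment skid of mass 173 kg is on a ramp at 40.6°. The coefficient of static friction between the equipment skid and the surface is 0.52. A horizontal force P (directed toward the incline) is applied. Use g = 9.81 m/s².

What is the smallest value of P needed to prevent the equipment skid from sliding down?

P_min ≈ 396 N

The equipment skid tends to slide down (tan θ > μ_s), so at the point of impending slip friction acts up-slope at its limit: f = μ_s N.
Perpendicular to the incline: N = m g cos θ + P sin θ.
Along the incline: P cos θ + μ_s N = m g sin θ, i.e. P cos θ + μ_s (m g cos θ + P sin θ) = m g sin θ.
Solving, P (cos θ + μ_s sin θ) = m g (sin θ − μ_s cos θ), so P = 1700×0.256/1.098 = 396 N.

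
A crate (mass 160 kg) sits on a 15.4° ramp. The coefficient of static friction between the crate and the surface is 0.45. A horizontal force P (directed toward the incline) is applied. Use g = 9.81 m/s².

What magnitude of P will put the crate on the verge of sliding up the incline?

P ≈ 1300 N

At impending motion up the slope, friction acts down-slope at its limit: f = μ_s N.
Perpendicular to the incline: N = m g cos θ + P sin θ.
Along the incline: P cos θ = m g sin θ + μ_s N = m g sin θ + μ_s (m g cos θ + P sin θ).
Solving, P (cos θ − μ_s sin θ) = m g (sin θ + μ_s cos θ), so P = 160×9.81×(sin 15.4° + 0.45 cos 15.4°)/(cos 15.4° − 0.45 sin 15.4°) = 1570×0.6994/0.8446 = 1300 N.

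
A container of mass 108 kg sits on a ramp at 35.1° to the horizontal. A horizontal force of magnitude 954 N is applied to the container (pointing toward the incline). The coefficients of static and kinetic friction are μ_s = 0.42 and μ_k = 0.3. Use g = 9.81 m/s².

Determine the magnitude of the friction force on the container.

f ≈ 171 N (down the incline)

The horizontal push has a component P sin θ into the surface, so N = m g cos θ + P sin θ = 866.8 + 548.6 = 1415 N.
Along the incline, the net driving force (taking up-slope positive) is P cos θ − m g sin θ = 780.5 − 609.2 = 171.3 N, so equilibrium requires friction f = -171.3 N (down-slope).
Maximum static friction: μ_s N = 0.42 × 1415 = 594.5 N.
Since 171.3 N is within the 594.5 N limit, the container stays put and friction is exactly 171 N.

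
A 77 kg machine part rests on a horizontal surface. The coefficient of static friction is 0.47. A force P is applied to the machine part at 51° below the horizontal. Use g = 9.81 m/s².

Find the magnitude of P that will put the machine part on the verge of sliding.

N = m g + P sin α (the push presses the machine part into the horizontal surface).
At impending slip, P cos α = μ_s N = μ_s (m g + P sin α).
Solving: P (cos α − μ_s sin α) = μ_s m g → P = 0.47×755/(cos 51° − 0.47 sin 51°) = 355/0.2641 = 1340 N.

P ≈ 1340 N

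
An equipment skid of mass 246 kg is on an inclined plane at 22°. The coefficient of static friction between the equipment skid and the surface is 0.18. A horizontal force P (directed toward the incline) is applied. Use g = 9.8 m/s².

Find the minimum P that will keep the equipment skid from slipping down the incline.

The equipment skid tends to slide down (tan θ > μ_s), so at the point of impending slip friction acts up-slope at its limit: f = μ_s N.
Perpendicular to the incline: N = m g cos θ + P sin θ.
Along the incline: P cos θ + μ_s N = m g sin θ, i.e. P cos θ + μ_s (m g cos θ + P sin θ) = m g sin θ.
Solving, P (cos θ + μ_s sin θ) = m g (sin θ − μ_s cos θ), so P = 2410×0.2077/0.9946 = 503 N.

P_min ≈ 503 N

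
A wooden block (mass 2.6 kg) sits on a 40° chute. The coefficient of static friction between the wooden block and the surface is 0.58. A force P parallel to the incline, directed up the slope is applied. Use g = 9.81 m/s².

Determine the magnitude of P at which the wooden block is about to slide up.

At impending motion up the slope, friction acts down-slope at its limit: f = μ_s N.
P is parallel to the surface, so N = m g cos θ = 19.5 N.
Along the incline: P = m g sin θ + μ_s N = 16.4 + 0.58×19.5 = 27.7 N.

P ≈ 27.7 N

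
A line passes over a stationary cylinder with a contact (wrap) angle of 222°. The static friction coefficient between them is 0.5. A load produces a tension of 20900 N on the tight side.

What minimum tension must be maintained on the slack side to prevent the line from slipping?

Capstan equation at impending slip: T_tight/T_slack = e^{μβ}.
β = 222° = 3.875 rad; e^{μβ} = e^{0.5×3.875} = 6.94.
T_slack = T_tight / e^{μβ} = 20900 / 6.94 = 3010 N.

T_min ≈ 3010 N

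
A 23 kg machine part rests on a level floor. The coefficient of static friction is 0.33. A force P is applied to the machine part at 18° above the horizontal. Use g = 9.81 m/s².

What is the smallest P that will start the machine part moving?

P ≈ 70.7 N

N = m g − P sin α (the pull lifts the machine part).
At impending slip, P cos α = μ_s N = μ_s (m g − P sin α).
Solving: P (cos α + μ_s sin α) = μ_s m g → P = 0.33×226/(cos 18° + 0.33 sin 18°) = 74.5/1.053 = 70.7 N.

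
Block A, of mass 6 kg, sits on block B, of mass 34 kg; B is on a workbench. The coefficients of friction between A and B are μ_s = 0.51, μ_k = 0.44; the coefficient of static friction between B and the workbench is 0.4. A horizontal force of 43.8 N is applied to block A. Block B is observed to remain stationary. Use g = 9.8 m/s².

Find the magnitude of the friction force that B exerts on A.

Between the blocks, N₁ = m_A g = 58.8 N.
So the A–B interface can sustain at most μ_s N₁ = 29.99 N of static friction.
Since P = 43.8 N > 29.99 N, A slides on B; the A–B friction is kinetic: f₁ = μ_k N₁ = 0.44×58.8 = 25.9 N.
By Newton's third law B feels 25.9 N forward from A. With B stationary, the floor's static friction on B balances it: f₂ = 25.9 N (well within μ_s(m_A+m_B)g = 156.8 N).

f ≈ 25.9 N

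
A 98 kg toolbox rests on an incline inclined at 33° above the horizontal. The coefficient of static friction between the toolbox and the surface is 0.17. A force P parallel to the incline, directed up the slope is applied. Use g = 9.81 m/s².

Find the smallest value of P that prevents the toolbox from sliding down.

P_min ≈ 387 N

The toolbox tends to slide down (tan θ > μ_s), so at the point of impending slip friction acts up-slope at its limit: f = μ_s N.
P is parallel to the surface, so N = m g cos θ = 806 N.
Along the incline: P + μ_s N = m g sin θ, so P = 524 − 0.17×806 = 387 N.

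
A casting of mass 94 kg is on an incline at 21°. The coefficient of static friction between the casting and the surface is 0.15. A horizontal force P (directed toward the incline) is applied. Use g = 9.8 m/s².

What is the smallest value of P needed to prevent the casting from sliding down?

The casting tends to slide down (tan θ > μ_s), so at the point of impending slip friction acts up-slope at its limit: f = μ_s N.
Perpendicular to the incline: N = m g cos θ + P sin θ.
Along the incline: P cos θ + μ_s N = m g sin θ, i.e. P cos θ + μ_s (m g cos θ + P sin θ) = m g sin θ.
Solving, P (cos θ + μ_s sin θ) = m g (sin θ − μ_s cos θ), so P = 921×0.2183/0.9873 = 204 N.

P_min ≈ 204 N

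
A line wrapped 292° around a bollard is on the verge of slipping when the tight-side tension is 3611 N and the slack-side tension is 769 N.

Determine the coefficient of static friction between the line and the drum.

T₂/T₁ = e^{μβ} → μ = ln(T₂/T₁)/β.
β = 292° = 5.096 rad.
μ = ln(3611/769)/5.096 = ln(4.696)/5.096 = 0.303.

μ ≈ 0.303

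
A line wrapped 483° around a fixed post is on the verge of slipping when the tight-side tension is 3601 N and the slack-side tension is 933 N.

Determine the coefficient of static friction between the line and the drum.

μ ≈ 0.16

T₂/T₁ = e^{μβ} → μ = ln(T₂/T₁)/β.
β = 483° = 8.43 rad.
μ = ln(3601/933)/8.43 = ln(3.86)/8.43 = 0.16.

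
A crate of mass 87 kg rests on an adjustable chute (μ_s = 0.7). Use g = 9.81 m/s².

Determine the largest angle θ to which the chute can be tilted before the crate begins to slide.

At the slip threshold, m g sin θ = μ_s · m g cos θ, so tan θ = μ_s.
θ_max = arctan(0.7) = 35°.

θ_max ≈ 35°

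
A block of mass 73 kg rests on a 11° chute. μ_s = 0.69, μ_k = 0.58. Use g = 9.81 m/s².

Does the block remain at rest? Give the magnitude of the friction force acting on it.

N = m g cos θ = 703 N.
Down-slope weight component: m g sin θ = 137 N.
μ_s N = 485 N.
137 ≤ 485 N, so it stays put; friction = 137 N.

f ≈ 137 N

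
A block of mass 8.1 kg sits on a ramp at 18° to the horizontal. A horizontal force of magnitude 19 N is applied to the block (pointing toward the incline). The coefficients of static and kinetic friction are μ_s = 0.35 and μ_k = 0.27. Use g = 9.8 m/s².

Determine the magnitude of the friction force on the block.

f ≈ 6.46 N (up the incline)

The horizontal push has a component P sin θ into the surface, so N = m g cos θ + P sin θ = 75.49 + 5.871 = 81.37 N.
Along the incline, the net driving force (taking up-slope positive) is P cos θ − m g sin θ = 18.07 − 24.53 = -6.46 N, so equilibrium requires friction f = 6.46 N (up-slope).
The limit of static friction is μ_s N = 28.48 N.
|f_req| = 6.46 ≤ 28.48 N → the block is in equilibrium; friction equals the required value.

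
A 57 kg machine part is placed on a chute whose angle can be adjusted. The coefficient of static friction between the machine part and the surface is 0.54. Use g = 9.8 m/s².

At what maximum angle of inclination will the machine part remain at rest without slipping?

θ_max ≈ 28.4°

At the slip threshold, m g sin θ = μ_s · m g cos θ, so tan θ = μ_s.
θ_max = arctan(0.54) = 28.4°.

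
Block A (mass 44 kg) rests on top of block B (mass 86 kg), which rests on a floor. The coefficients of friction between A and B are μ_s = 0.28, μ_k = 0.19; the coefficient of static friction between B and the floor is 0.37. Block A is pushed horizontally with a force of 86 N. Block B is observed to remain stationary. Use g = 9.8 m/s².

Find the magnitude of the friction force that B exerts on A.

The normal force B exerts on A is simply A's weight, N₁ = 431.2 N.
Maximum static friction on A from B: μ_s N₁ = 0.28×431.2 = 120.7 N.
P = 86 N is within that limit, so A and B move together (both at rest); the A–B friction is simply f₁ = P = 86 N.
By Newton's third law B feels 86 N forward from A. With B stationary, the floor's static friction on B balances it: f₂ = 86 N (well within μ_s(m_A+m_B)g = 471.4 N).

f ≈ 86 N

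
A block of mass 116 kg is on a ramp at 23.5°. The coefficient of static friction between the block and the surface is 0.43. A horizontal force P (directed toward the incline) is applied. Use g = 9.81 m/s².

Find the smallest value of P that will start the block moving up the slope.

At impending motion up the slope, friction acts down-slope at its limit: f = μ_s N.
Perpendicular to the incline: N = m g cos θ + P sin θ.
Along the incline: P cos θ = m g sin θ + μ_s N = m g sin θ + μ_s (m g cos θ + P sin θ).
Solving, P (cos θ − μ_s sin θ) = m g (sin θ + μ_s cos θ), so P = 116×9.81×(sin 23.5° + 0.43 cos 23.5°)/(cos 23.5° − 0.43 sin 23.5°) = 1140×0.7931/0.7456 = 1210 N.

P ≈ 1210 N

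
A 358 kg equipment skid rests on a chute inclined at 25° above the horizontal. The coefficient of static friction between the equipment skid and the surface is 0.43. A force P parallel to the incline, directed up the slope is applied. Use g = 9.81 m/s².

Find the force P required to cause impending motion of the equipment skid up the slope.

P ≈ 2850 N

At impending motion up the slope, friction acts down-slope at its limit: f = μ_s N.
P is parallel to the surface, so N = m g cos θ = 3180 N.
Along the incline: P = m g sin θ + μ_s N = 1480 + 0.43×3180 = 2850 N.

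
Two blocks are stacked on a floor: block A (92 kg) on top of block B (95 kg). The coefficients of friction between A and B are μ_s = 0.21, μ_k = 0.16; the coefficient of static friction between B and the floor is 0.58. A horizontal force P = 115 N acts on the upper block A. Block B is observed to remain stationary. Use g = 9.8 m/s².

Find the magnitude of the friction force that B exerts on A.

The normal force B exerts on A is simply A's weight, N₁ = 901.6 N.
So the A–B interface can sustain at most μ_s N₁ = 189.3 N of static friction.
P = 115 N is within that limit, so A and B move together (both at rest); the A–B friction is simply f₁ = P = 115 N.
B experiences an equal 115 N forward from A (third law). B is in equilibrium, so the floor supplies f₂ = 115 N of static friction (limit μ_s(m_A+m_B)g = 1063 N, not exceeded).

f ≈ 115 N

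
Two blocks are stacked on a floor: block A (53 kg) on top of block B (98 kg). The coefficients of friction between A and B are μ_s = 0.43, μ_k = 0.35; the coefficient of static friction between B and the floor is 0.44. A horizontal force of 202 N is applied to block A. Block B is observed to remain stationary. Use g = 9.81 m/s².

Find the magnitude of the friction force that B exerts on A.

The normal force B exerts on A is simply A's weight, N₁ = 519.9 N.
So the A–B interface can sustain at most μ_s N₁ = 223.6 N of static friction.
Since P = 202 N ≤ 223.6 N, A does not slip on B; friction on A equals P = 202 N.
B experiences an equal 202 N forward from A (third law). B is in equilibrium, so the floor supplies f₂ = 202 N of static friction (limit μ_s(m_A+m_B)g = 651.8 N, not exceeded).

f ≈ 202 N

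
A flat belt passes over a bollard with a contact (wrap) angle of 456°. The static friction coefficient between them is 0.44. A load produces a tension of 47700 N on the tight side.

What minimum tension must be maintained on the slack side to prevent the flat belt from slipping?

T_min ≈ 1440 N

Capstan equation at impending slip: T_tight/T_slack = e^{μβ}.
β = 456° = 7.959 rad; e^{μβ} = e^{0.44×7.959} = 33.18.
T_slack = T_tight / e^{μβ} = 47700 / 33.18 = 1440 N.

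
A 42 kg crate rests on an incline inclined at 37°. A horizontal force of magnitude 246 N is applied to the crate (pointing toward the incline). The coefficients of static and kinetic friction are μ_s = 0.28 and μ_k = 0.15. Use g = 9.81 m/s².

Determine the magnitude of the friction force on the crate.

f ≈ 51.5 N (up the incline)

Normal direction: N = m g cos θ + P sin θ = 477.1 N.
Along the incline, the net driving force (taking up-slope positive) is P cos θ − m g sin θ = 196.5 − 248 = -51.5 N, so equilibrium requires friction f = 51.5 N (up-slope).
Maximum static friction: μ_s N = 0.28 × 477.1 = 133.6 N.
Since 51.5 N is within the 133.6 N limit, the crate stays put and friction is exactly 51.5 N.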